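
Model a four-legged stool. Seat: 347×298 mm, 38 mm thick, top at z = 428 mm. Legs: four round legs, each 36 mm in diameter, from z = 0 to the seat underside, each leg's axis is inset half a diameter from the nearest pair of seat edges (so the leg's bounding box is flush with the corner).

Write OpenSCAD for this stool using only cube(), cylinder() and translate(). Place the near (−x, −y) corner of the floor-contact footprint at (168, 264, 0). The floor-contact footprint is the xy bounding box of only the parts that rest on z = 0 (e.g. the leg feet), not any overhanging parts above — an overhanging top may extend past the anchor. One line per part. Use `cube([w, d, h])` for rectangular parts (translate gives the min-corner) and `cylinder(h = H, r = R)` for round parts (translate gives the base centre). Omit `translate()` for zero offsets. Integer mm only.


translate([168, 264, 390]) cube([347, 298, 38]);
translate([186, 282, 0]) cylinder(h = 390, r = 18);
translate([497, 282, 0]) cylinder(h = 390, r = 18);
translate([186, 544, 0]) cylinder(h = 390, r = 18);
translate([497, 544, 0]) cylinder(h = 390, r = 18);


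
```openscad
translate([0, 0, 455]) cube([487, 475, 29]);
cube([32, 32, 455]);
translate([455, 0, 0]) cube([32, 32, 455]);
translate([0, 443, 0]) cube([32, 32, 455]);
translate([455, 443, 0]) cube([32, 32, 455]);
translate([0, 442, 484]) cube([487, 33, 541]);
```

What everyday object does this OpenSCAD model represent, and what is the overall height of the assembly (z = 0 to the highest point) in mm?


A chair. The overall height is 1025 mm.

A slab on four corner posts with a tall panel at the back — a chair. The seat slab sits at z = 455 with thickness 29, and the 541 mm backrest starts at the seat top, so the overall height is 455 + 29 + 541 = 1025 mm.


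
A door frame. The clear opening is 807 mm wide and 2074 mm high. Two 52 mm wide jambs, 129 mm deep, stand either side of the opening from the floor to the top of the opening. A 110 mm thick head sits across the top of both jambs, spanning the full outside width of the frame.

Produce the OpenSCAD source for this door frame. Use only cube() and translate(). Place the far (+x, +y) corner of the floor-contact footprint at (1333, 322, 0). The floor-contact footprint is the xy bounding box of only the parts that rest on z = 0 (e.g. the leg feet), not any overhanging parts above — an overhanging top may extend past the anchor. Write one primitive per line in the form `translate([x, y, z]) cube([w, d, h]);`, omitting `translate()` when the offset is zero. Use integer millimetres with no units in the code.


translate([422, 193, 0]) cube([52, 129, 2074]);
translate([1281, 193, 0]) cube([52, 129, 2074]);
translate([422, 193, 2074]) cube([911, 129, 110]);


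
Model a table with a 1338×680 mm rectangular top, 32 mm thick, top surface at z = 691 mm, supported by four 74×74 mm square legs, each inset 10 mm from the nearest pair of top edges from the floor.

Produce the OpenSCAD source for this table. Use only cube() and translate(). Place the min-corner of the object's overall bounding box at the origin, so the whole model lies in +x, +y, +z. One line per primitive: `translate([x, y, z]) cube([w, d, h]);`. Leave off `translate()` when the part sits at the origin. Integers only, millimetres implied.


// leg_h = 691 - 32 = 659
translate([0, 0, 659]) cube([1338, 680, 32]);
translate([10, 10, 0]) cube([74, 74, 659]);
translate([1254, 10, 0]) cube([74, 74, 659]);
translate([10, 596, 0]) cube([74, 74, 659]);
translate([1254, 596, 0]) cube([74, 74, 659]);


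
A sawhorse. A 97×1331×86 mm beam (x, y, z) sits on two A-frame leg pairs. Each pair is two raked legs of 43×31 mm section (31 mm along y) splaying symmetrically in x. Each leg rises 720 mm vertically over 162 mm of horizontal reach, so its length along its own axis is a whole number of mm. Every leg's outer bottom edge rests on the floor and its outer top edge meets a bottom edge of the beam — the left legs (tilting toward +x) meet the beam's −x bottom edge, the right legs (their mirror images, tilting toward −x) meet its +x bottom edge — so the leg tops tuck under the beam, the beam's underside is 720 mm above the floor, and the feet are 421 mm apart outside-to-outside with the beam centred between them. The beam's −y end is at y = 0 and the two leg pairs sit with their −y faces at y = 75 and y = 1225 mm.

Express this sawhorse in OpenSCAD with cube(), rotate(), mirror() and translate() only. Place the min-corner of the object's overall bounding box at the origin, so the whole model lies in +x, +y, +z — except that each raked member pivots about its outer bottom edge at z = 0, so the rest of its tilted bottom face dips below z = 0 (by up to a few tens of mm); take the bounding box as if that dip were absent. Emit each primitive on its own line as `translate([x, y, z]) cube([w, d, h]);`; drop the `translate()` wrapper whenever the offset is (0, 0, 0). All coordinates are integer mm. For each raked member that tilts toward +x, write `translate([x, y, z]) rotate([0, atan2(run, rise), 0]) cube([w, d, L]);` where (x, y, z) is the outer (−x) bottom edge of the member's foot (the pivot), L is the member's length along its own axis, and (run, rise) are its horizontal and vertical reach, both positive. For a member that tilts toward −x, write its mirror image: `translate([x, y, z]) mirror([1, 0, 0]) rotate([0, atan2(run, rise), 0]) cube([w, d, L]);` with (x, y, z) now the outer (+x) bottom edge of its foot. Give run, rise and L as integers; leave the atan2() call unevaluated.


translate([162, 0, 720]) cube([97, 1331, 86]);
translate([0, 75, 0]) rotate([0, atan2(162, 720), 0]) cube([43, 31, 738]);
translate([421, 75, 0]) mirror([1, 0, 0]) rotate([0, atan2(162, 720), 0]) cube([43, 31, 738]);
translate([0, 1225, 0]) rotate([0, atan2(162, 720), 0]) cube([43, 31, 738]);
translate([421, 1225, 0]) mirror([1, 0, 0]) rotate([0, atan2(162, 720), 0]) cube([43, 31, 738]);


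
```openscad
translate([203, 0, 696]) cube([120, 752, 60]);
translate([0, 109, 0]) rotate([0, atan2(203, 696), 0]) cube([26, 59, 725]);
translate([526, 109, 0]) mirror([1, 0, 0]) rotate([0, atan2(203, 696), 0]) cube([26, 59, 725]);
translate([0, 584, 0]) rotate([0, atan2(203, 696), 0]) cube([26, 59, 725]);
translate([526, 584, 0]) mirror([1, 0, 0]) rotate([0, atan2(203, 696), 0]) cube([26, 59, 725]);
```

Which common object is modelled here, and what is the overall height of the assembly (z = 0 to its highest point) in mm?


A sawhorse. The overall height is 756 mm.

A beam across two mirrored pairs of raked legs — a sawhorse. The beam's underside is at z = 696 (matching the legs' vertical rise in atan2(203, 696)) and the beam is 60 mm tall, so its top is at 696 + 60 = 756 mm. The raked legs top out at the beam's underside, so that is the highest point.


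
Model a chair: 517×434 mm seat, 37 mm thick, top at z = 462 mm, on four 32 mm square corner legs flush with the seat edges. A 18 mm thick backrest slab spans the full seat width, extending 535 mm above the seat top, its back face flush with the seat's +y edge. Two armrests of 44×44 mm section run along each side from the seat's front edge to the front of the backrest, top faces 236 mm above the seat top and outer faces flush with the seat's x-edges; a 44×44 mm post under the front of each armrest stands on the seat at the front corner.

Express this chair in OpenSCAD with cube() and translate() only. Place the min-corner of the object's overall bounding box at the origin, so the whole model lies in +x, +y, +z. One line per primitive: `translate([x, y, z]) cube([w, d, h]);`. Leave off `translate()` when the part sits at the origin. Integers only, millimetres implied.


// leg_h = 462 - 37 = 425
// arm post h = 236 - 44 = 192
translate([0, 0, 425]) cube([517, 434, 37]);
cube([32, 32, 425]);
translate([485, 0, 0]) cube([32, 32, 425]);
translate([0, 402, 0]) cube([32, 32, 425]);
translate([485, 402, 0]) cube([32, 32, 425]);
translate([0, 416, 462]) cube([517, 18, 535]);
translate([0, 0, 654]) cube([44, 416, 44]);
translate([473, 0, 654]) cube([44, 416, 44]);
translate([0, 0, 462]) cube([44, 44, 192]);
translate([473, 0, 462]) cube([44, 44, 192]);


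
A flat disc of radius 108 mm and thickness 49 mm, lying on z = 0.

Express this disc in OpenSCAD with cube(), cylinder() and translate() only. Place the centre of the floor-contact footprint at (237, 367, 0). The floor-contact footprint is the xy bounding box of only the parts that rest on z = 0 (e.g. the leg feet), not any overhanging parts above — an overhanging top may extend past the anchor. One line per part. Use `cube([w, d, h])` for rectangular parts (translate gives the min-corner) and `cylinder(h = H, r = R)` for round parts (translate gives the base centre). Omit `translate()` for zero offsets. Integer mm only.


translate([237, 367, 0]) cylinder(h = 49, r = 108);


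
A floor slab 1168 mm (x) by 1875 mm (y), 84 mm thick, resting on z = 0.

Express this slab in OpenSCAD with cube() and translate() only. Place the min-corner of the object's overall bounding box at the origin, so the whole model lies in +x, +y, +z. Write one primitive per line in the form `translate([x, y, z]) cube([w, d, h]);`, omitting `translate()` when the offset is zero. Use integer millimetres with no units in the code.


cube([1168, 1875, 84]);


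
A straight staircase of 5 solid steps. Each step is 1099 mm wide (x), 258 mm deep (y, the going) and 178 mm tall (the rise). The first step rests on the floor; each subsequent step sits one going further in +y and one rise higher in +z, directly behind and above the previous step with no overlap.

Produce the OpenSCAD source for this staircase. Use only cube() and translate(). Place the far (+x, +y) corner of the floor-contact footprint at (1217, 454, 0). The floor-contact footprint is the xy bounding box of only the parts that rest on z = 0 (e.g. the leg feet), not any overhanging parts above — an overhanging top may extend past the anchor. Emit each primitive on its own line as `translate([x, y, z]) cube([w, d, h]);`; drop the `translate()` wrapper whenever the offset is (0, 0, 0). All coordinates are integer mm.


translate([118, 196, 0]) cube([1099, 258, 178]);
translate([118, 454, 178]) cube([1099, 258, 178]);
translate([118, 712, 356]) cube([1099, 258, 178]);
translate([118, 970, 534]) cube([1099, 258, 178]);
translate([118, 1228, 712]) cube([1099, 258, 178]);


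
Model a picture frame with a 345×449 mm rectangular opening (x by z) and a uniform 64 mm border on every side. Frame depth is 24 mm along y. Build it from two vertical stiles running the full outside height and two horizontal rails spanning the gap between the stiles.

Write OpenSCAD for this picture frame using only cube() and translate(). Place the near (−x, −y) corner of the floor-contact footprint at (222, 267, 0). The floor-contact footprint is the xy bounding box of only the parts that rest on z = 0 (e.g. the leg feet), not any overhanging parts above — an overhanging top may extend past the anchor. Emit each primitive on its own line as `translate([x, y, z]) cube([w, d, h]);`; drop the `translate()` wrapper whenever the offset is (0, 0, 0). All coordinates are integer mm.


translate([222, 267, 0]) cube([64, 24, 577]);
translate([631, 267, 0]) cube([64, 24, 577]);
translate([286, 267, 0]) cube([345, 24, 64]);
translate([286, 267, 513]) cube([345, 24, 64]);


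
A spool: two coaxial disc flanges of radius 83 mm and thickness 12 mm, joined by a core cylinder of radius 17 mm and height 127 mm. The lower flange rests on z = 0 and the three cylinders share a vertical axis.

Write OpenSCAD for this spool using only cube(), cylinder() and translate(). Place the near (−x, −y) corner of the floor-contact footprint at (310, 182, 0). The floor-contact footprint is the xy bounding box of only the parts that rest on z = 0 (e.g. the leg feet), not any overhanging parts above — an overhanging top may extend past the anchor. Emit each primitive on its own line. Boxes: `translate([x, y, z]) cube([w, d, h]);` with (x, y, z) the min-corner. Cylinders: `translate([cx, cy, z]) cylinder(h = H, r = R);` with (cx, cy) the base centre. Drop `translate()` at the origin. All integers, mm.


translate([393, 265, 0]) cylinder(h = 12, r = 83);
translate([393, 265, 12]) cylinder(h = 127, r = 17);
translate([393, 265, 139]) cylinder(h = 12, r = 83);


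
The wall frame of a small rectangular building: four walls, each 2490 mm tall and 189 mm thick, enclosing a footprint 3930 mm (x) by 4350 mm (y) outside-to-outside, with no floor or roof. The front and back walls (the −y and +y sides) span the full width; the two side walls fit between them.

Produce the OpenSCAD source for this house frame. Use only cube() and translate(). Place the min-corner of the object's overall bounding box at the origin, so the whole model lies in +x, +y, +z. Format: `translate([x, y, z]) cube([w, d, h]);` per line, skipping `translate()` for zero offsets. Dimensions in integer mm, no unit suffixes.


cube([3930, 189, 2490]);
translate([0, 4161, 0]) cube([3930, 189, 2490]);
translate([0, 189, 0]) cube([189, 3972, 2490]);
translate([3741, 189, 0]) cube([189, 3972, 2490]);


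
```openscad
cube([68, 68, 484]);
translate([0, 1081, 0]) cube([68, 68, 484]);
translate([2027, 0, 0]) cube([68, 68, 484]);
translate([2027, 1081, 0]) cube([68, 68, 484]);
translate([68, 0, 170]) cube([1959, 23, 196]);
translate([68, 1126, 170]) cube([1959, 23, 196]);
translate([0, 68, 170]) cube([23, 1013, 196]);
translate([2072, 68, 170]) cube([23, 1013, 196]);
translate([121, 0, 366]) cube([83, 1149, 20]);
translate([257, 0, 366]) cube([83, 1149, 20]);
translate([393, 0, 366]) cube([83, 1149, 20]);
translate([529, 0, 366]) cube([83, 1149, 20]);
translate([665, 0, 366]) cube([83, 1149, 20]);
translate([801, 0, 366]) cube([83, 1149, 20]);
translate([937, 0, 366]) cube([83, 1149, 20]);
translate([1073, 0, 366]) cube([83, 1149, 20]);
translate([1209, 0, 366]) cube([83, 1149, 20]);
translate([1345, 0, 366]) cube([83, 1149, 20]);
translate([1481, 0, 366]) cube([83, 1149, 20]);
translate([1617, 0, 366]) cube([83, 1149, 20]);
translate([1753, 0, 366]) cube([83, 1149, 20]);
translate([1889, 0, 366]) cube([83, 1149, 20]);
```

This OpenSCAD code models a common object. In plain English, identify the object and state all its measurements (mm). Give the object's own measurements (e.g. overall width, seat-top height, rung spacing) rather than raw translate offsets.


A bed frame 2095 mm long (x) by 1149 mm wide (y). Four 68×68 mm corner posts, 484 mm tall, at the corners of the footprint. Four rails of 23 mm thickness and 196 mm height run between adjacent posts with their undersides at z = 170 mm, their outer faces flush with the outside of the frame (the two x-running rails run between the posts' inner faces; the two y-running rails run between the posts' inner faces). 14 slats, each 83 mm wide (x) and 20 mm thick, lie across the top of the two x-running rails, running the full 1149 mm width of the frame in y; along x they sit between the end posts with a 53 mm gap after the −x posts and between neighbouring slats, leaving 55 mm before the +x posts.


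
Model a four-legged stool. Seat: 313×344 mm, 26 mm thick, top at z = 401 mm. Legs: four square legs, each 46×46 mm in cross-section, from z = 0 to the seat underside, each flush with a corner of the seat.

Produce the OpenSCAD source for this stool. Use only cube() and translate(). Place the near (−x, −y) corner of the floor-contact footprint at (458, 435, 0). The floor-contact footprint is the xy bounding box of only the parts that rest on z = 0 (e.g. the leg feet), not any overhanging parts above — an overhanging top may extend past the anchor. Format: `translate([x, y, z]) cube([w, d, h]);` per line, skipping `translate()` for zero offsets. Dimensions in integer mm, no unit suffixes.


translate([458, 435, 375]) cube([313, 344, 26]);
translate([458, 435, 0]) cube([46, 46, 375]);
translate([725, 435, 0]) cube([46, 46, 375]);
translate([458, 733, 0]) cube([46, 46, 375]);
translate([725, 733, 0]) cube([46, 46, 375]);


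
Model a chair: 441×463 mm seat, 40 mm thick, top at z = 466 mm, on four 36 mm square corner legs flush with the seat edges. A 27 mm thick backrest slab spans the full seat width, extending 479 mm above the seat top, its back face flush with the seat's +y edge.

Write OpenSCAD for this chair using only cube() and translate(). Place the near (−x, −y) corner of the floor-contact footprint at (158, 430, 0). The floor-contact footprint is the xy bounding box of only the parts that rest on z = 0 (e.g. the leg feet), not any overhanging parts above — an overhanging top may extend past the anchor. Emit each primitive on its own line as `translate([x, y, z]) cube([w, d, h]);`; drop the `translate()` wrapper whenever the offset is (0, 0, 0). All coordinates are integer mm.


translate([158, 430, 426]) cube([441, 463, 40]);
translate([158, 430, 0]) cube([36, 36, 426]);
translate([563, 430, 0]) cube([36, 36, 426]);
translate([158, 857, 0]) cube([36, 36, 426]);
translate([563, 857, 0]) cube([36, 36, 426]);
translate([158, 866, 466]) cube([441, 27, 479]);


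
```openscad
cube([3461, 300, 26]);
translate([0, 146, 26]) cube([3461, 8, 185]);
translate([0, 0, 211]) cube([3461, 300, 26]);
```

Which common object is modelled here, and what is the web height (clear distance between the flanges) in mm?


An I-beam. The web height is 185 mm.

Two wide flanges with a thin centred web — an I-beam. Overall 237 mm minus two 26 mm flanges gives a web of 237 − 2·26 = 185 mm.


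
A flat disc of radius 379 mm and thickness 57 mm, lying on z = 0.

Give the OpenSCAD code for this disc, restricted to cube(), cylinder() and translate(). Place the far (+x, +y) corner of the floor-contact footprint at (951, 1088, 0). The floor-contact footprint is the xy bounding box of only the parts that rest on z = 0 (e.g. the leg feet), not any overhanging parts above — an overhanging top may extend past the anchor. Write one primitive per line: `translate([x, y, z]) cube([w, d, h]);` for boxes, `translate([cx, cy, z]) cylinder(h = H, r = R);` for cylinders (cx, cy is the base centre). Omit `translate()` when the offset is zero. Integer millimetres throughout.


translate([572, 709, 0]) cylinder(h = 57, r = 379);


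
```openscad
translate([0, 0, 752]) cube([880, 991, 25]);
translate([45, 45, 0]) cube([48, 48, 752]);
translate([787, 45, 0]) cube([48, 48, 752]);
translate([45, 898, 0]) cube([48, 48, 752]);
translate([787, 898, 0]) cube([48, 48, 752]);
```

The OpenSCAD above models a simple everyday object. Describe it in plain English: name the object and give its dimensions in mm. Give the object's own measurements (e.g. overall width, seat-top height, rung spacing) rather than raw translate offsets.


A rectangular dining table. The top is 880×991×25 mm with its upper surface at z = 777 mm. It stands on four 48×48 mm square legs, each inset 45 mm from the nearest pair of top edges, running from the floor to the underside of the top.


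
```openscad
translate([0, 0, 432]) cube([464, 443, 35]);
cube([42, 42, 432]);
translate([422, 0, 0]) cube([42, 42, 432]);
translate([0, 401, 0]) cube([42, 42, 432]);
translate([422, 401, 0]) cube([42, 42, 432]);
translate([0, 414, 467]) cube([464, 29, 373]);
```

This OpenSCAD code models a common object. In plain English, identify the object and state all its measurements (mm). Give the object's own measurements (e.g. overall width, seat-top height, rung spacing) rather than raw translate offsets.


A chair. The seat is a 464×443×35 mm slab with its top at z = 467 mm, on four 42×42 mm corner legs (flush with the seat edges, standing on z = 0). A flat backrest 29 mm thick, 373 mm tall, spans the full seat width and rises from the seat top along its +y edge, rear face flush with the rear of the seat.


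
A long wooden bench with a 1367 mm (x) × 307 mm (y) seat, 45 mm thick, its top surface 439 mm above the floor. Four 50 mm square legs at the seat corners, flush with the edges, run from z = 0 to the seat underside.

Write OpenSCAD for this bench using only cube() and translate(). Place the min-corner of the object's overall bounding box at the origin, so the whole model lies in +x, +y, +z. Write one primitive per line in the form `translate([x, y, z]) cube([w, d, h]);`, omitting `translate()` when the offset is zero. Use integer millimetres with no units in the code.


translate([0, 0, 394]) cube([1367, 307, 45]);
cube([50, 50, 394]);
translate([0, 257, 0]) cube([50, 50, 394]);
translate([1317, 0, 0]) cube([50, 50, 394]);
translate([1317, 257, 0]) cube([50, 50, 394]);


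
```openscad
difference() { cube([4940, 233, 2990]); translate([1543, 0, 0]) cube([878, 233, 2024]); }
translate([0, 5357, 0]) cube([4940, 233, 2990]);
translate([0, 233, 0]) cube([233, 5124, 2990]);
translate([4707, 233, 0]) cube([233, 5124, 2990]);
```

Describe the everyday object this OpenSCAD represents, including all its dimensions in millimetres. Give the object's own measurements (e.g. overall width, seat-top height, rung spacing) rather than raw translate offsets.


A single room: four walls, each 2990 mm tall and 233 mm thick, enclosing an outside footprint 4940×5590 mm (x × y), no floor or roof. The front and back walls (−y and +y sides) run the full x-width; the side walls fit between their inner faces. A door opening 878 mm wide and 2024 mm tall is cut through the front wall from the floor up, its −x edge 1543 mm from the wall's −x end.


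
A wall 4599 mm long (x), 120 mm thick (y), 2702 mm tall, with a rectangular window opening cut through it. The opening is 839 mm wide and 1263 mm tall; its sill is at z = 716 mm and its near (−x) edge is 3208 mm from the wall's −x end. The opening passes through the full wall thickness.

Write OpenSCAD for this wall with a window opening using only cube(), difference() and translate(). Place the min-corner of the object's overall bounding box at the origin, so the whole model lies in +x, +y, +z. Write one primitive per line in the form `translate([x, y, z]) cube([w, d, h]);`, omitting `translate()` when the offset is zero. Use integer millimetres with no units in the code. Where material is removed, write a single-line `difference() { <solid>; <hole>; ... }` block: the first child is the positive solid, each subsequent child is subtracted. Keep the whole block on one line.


difference() { cube([4599, 120, 2702]); translate([3208, 0, 716]) cube([839, 120, 1263]); }


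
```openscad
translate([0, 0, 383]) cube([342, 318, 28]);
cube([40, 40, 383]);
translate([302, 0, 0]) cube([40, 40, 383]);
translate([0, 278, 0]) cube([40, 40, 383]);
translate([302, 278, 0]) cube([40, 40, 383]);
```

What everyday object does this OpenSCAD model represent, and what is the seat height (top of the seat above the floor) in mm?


A stool. The seat height is 411 mm.

A 342×318×28 slab at z = 383 on four corner posts — a stool. The seat top is 383 + 28 = 411 mm.


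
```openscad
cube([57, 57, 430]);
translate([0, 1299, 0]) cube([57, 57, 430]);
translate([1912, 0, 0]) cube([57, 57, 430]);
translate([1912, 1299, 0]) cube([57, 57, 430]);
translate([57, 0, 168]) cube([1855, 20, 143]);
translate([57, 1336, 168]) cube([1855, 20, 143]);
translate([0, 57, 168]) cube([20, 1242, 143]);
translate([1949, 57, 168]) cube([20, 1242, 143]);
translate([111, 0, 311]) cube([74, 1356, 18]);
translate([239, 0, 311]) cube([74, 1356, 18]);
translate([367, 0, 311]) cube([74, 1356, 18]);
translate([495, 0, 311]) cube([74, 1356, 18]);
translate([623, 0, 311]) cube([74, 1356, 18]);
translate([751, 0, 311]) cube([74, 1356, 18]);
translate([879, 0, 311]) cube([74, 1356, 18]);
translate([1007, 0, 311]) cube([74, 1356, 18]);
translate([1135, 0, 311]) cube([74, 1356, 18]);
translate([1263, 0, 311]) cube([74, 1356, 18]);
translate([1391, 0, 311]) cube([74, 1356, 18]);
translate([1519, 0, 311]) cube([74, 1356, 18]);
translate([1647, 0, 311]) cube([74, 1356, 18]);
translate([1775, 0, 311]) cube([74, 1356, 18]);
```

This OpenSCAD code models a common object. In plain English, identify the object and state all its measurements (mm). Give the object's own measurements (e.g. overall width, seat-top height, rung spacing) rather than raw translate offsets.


A bed frame 1969 mm long (x) by 1356 mm wide (y). Four 57×57 mm corner posts, 430 mm tall, at the corners of the footprint. Four rails of 20 mm thickness and 143 mm height run between adjacent posts with their undersides at z = 168 mm, their outer faces flush with the outside of the frame (the two x-running rails run between the posts' inner faces; the two y-running rails run between the posts' inner faces). 14 slats, each 74 mm wide (x) and 18 mm thick, lie across the top of the two x-running rails, running the full 1356 mm width of the frame in y; along x they sit between the end posts with a 54 mm gap after the −x posts and between neighbouring slats, leaving 63 mm before the +x posts.


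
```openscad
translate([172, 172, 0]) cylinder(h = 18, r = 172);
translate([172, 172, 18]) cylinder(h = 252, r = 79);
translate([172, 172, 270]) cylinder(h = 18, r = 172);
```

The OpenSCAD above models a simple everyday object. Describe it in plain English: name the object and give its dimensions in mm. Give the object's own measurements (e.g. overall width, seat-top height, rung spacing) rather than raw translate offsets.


A spool: two coaxial disc flanges of radius 172 mm and thickness 18 mm, joined by a core cylinder of radius 79 mm and height 252 mm. The lower flange rests on z = 0 and the three cylinders share a vertical axis.


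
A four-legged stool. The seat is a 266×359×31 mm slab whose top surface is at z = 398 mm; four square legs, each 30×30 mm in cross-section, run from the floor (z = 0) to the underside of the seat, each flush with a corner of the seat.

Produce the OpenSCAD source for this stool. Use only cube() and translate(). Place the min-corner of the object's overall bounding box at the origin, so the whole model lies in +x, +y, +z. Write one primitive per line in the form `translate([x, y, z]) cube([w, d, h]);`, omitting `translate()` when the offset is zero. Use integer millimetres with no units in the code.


translate([0, 0, 367]) cube([266, 359, 31]);
cube([30, 30, 367]);
translate([236, 0, 0]) cube([30, 30, 367]);
translate([0, 329, 0]) cube([30, 30, 367]);
translate([236, 329, 0]) cube([30, 30, 367]);


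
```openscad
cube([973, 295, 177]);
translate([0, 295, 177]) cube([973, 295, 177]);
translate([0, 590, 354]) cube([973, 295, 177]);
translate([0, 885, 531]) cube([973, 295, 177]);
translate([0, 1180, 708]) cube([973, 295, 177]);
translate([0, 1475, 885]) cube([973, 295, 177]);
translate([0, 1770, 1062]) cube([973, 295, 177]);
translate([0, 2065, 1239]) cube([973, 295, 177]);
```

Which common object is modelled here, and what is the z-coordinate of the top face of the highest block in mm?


A staircase. The total rise is 1416 mm.

8 identical blocks, each offset up and back from the previous — a staircase. Each step is 177 mm tall and there are 8 of them, so the total rise is 8 × 177 = 1416 mm.


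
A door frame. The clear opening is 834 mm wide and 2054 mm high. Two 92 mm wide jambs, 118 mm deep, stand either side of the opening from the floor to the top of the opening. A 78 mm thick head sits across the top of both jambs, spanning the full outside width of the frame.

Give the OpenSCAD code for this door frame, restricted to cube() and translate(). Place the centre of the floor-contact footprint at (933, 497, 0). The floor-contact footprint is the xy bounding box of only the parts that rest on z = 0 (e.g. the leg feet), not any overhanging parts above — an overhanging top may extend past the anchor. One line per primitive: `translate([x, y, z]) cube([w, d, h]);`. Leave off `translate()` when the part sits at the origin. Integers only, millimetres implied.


translate([424, 438, 0]) cube([92, 118, 2054]);
translate([1350, 438, 0]) cube([92, 118, 2054]);
translate([424, 438, 2054]) cube([1018, 118, 78]);


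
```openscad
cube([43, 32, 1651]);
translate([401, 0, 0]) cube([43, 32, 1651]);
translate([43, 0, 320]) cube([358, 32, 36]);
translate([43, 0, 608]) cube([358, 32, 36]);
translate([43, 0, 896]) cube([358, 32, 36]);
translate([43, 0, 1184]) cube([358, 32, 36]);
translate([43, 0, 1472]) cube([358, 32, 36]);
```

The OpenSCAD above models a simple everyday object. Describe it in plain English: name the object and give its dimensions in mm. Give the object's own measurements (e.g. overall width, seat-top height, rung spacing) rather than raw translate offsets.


A straight ladder. Two 43×32 mm vertical rails, 1651 mm tall, stand 444 mm apart (outside-to-outside) with their front faces coplanar on the −y side. 5 rungs, each 32 mm deep and 36 mm tall, span between the inner faces of the rails, front faces flush with the rails. The lowest rung's underside is at z = 320 mm and rungs are spaced 288 mm apart (underside to underside).


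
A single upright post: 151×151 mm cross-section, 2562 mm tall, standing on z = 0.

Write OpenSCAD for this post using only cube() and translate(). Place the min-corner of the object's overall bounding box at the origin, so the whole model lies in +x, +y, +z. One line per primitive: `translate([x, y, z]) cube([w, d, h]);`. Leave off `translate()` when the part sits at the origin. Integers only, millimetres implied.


cube([151, 151, 2562]);


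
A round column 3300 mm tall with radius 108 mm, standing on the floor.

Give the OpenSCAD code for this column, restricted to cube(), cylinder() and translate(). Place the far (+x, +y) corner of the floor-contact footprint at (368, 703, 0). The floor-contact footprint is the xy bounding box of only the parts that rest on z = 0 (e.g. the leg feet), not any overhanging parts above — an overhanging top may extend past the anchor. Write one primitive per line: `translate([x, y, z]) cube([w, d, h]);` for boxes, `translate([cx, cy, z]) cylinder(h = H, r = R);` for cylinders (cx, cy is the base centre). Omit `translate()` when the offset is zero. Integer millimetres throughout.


translate([260, 595, 0]) cylinder(h = 3300, r = 108);


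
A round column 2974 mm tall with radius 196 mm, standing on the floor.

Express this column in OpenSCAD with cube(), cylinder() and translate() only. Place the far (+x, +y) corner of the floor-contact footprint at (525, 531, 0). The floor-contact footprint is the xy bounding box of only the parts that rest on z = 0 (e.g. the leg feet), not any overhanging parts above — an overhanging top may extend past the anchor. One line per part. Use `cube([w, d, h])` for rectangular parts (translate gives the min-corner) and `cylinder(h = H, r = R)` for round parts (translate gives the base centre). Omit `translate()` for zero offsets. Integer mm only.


translate([329, 335, 0]) cylinder(h = 2974, r = 196);


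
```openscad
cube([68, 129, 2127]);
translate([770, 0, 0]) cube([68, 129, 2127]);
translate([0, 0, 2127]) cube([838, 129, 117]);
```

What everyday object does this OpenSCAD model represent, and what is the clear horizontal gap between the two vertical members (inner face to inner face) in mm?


A door frame. The clear opening width is 702 mm.

Two 2127 mm tall posts with a header on top — a door frame. The left jamb is 68 mm wide at x = 0; the right jamb starts at x = 770. The clear opening is 770 − 68 = 702 mm.


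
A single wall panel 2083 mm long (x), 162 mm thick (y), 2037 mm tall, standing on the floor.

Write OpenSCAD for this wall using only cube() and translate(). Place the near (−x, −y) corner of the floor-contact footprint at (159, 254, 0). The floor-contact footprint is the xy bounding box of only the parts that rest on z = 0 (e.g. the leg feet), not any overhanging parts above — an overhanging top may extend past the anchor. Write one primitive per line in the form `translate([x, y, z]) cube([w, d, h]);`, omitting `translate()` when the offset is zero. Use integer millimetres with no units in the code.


translate([159, 254, 0]) cube([2083, 162, 2037]);


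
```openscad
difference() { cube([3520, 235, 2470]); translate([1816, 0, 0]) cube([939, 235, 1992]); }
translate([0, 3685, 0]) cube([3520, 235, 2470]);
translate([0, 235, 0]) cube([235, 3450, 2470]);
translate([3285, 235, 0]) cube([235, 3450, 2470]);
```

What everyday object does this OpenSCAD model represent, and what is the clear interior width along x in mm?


A single room. The interior width is 3050 mm.

Four walls enclosing a rectangle with a door in the front wall — a room. Outside width 3520 minus two 235 mm walls gives 3050 mm.


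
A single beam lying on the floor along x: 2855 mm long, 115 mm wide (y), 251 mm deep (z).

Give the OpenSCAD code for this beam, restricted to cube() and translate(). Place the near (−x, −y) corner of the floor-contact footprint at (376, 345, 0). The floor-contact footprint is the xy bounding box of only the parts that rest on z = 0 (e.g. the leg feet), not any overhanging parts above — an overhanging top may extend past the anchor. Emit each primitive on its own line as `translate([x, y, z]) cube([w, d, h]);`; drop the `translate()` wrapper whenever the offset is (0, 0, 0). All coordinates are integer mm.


translate([376, 345, 0]) cube([2855, 115, 251]);


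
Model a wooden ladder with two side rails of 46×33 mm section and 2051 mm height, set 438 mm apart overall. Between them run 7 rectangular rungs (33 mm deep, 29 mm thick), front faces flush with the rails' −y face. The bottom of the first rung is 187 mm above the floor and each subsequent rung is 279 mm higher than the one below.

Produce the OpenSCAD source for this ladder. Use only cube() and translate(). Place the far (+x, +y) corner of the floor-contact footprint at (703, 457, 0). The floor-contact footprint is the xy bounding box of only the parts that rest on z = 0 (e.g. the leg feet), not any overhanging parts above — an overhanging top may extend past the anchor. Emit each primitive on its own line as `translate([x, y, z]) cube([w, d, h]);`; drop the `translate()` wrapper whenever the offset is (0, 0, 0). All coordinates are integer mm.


// rung span = 438 - 2*46 = 346
// rung[k] z = 187 + k*279
translate([265, 424, 0]) cube([46, 33, 2051]);
translate([657, 424, 0]) cube([46, 33, 2051]);
translate([311, 424, 187]) cube([346, 33, 29]);
translate([311, 424, 466]) cube([346, 33, 29]);
translate([311, 424, 745]) cube([346, 33, 29]);
translate([311, 424, 1024]) cube([346, 33, 29]);
translate([311, 424, 1303]) cube([346, 33, 29]);
translate([311, 424, 1582]) cube([346, 33, 29]);
translate([311, 424, 1861]) cube([346, 33, 29]);


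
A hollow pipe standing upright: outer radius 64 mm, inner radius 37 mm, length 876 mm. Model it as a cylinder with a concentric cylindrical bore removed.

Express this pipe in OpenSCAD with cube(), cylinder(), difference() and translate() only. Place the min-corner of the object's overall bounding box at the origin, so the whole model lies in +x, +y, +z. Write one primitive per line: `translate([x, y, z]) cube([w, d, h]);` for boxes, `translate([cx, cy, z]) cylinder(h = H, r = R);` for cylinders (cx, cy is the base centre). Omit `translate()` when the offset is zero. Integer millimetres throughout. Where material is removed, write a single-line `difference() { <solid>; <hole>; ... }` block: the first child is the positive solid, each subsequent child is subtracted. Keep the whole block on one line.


difference() { translate([64, 64, 0]) cylinder(h = 876, r = 64); translate([64, 64, 0]) cylinder(h = 876, r = 37); }


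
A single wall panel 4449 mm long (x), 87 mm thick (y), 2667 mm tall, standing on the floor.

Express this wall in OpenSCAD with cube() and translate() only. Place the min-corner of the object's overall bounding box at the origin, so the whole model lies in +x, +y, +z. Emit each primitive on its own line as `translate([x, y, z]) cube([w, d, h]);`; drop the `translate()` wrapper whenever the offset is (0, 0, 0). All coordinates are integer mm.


cube([4449, 87, 2667]);


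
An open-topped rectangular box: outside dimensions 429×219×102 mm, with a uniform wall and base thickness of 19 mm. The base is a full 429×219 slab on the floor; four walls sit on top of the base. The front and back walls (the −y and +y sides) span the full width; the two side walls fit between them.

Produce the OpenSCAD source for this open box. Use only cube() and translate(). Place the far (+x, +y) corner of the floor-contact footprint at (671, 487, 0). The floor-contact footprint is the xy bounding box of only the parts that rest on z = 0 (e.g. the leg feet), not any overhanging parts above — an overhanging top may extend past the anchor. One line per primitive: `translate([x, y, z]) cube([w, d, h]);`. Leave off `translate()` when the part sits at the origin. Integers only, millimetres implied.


translate([242, 268, 0]) cube([429, 219, 19]);
translate([242, 268, 19]) cube([429, 19, 83]);
translate([242, 468, 19]) cube([429, 19, 83]);
translate([242, 287, 19]) cube([19, 181, 83]);
translate([652, 287, 19]) cube([19, 181, 83]);


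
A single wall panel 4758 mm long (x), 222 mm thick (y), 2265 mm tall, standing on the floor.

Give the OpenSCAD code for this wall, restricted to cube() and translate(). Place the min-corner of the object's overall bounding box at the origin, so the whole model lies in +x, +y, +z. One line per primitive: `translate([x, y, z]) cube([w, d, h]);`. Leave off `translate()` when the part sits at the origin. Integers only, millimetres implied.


cube([4758, 222, 2265]);


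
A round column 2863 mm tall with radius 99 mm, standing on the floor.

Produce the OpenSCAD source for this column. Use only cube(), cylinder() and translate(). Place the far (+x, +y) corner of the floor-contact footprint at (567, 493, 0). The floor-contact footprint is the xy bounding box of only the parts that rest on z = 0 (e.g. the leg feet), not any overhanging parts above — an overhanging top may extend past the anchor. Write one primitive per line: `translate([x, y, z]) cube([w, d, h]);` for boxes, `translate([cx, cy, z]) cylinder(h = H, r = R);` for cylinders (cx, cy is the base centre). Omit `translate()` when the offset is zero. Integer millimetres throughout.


translate([468, 394, 0]) cylinder(h = 2863, r = 99);


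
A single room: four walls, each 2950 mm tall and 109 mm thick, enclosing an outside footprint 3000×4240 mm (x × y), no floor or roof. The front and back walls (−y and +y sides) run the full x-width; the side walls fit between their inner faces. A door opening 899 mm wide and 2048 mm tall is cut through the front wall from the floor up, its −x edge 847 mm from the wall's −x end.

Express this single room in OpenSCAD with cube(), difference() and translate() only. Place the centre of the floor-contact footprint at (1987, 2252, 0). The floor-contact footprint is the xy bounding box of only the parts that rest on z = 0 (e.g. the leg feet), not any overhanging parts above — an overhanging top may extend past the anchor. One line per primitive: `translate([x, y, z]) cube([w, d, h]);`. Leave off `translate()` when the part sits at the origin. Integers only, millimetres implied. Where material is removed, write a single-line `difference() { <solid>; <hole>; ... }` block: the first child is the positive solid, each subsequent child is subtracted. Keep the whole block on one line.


difference() { translate([487, 132, 0]) cube([3000, 109, 2950]); translate([1334, 132, 0]) cube([899, 109, 2048]); }
translate([487, 4263, 0]) cube([3000, 109, 2950]);
translate([487, 241, 0]) cube([109, 4022, 2950]);
translate([3378, 241, 0]) cube([109, 4022, 2950]);


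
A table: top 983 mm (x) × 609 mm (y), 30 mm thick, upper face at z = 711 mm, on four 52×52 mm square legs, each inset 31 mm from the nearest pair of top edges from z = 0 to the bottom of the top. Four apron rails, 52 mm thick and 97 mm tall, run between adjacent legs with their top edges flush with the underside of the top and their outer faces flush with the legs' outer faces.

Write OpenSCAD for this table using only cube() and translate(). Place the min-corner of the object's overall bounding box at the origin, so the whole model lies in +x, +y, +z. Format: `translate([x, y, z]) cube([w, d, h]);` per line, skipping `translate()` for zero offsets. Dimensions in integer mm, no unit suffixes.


translate([0, 0, 681]) cube([983, 609, 30]);
translate([31, 31, 0]) cube([52, 52, 681]);
translate([900, 31, 0]) cube([52, 52, 681]);
translate([31, 526, 0]) cube([52, 52, 681]);
translate([900, 526, 0]) cube([52, 52, 681]);
translate([83, 31, 584]) cube([817, 52, 97]);
translate([83, 526, 584]) cube([817, 52, 97]);
translate([31, 83, 584]) cube([52, 443, 97]);
translate([900, 83, 584]) cube([52, 443, 97]);
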